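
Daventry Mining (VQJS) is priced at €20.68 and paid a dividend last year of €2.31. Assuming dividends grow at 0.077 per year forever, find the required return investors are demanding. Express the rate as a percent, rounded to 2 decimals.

Rearranging the constant-growth DDM: r = D₁/P₀ + g.
D₁ = 2.31 × (1 + 0.077) = 2.4879.
r = 2.4879 / 20.68 + 0.077 = 0.12030 + 0.077 = 0.19730

19.73%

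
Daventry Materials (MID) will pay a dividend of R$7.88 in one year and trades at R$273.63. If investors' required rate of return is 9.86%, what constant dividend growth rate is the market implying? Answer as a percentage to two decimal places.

From P₀ = D₁/(r − g), the implied growth is g = r − D₁/P₀.
g = 0.0986 − 7.88/273.63 = 0.0986 − 0.02880 = 0.06980

6.98%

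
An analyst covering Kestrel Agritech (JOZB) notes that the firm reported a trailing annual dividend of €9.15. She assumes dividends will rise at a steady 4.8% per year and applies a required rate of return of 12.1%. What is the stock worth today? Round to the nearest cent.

€131.36

Gordon growth model: P₀ = D₁/(r − g). D₁ = 9.15 × (1 + 0.048) = 9.5892.
P₀ = 9.5892 / (0.121 − 0.048) = 9.5892 / 0.073 = 131.3589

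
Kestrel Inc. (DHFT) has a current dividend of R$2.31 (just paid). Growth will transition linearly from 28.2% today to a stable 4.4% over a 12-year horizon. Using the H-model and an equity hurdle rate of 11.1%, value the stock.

R$85.23

H-model: P₀ = D₀[(1+g_L) + H(g_S−g_L)]/(r−g_L), with H = 12/2 = 6.
P₀ = 2.31 × [(1+0.044) + 6×(0.282−0.044)] / (0.111−0.044)
   = 2.31 × 2.4720 / 0.067 = 85.2287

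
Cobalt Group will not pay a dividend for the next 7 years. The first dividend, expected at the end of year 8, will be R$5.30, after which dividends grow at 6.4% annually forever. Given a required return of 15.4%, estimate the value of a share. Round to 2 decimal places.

Deferred-dividend DDM. At t=7 the remaining stream is a growing perpetuity with first payment D_8 = 5.30.
V_7 = D_8/(r−g) = 5.30/(0.154−0.064) = 58.8889
P₀ = V_7/(1+r)^7 = 58.8889/(1+0.154)^7 = 21.6069

R$21.61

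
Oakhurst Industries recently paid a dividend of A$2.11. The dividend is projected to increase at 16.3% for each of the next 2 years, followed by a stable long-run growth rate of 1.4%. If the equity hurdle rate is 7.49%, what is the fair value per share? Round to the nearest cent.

A$45.88

Two-stage DDM. Project D₁…D_2 at 0.163, terminal growth 0.014, discount at r = 0.0749.
D_1 = 2.4539
D_2 = 2.8539
Terminal value at t=2: TV = D_3/(r−g) = 2.8939/(0.0749−0.014) = 47.5185
P₀ = 2.4539/(1+0.0749)^1 + 2.8539/(1+0.0749)^2 + 47.5185/(1+0.0749)^2 = 45.8799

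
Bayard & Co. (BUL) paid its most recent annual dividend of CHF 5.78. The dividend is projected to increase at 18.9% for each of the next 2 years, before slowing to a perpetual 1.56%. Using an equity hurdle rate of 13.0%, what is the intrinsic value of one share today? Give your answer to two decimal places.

CHF 69.29

Two-stage DDM. Project D₁…D_2 at 0.189, terminal growth 0.0156, discount at r = 0.13.
D_1 = 6.8724
D_2 = 8.1713
Terminal value at t=2: TV = D_3/(r−g) = 8.2988/(0.13−0.0156) = 72.5418
P₀ = 6.8724/(1+0.13)^1 + 8.1713/(1+0.13)^2 + 72.5418/(1+0.13)^2 = 69.2920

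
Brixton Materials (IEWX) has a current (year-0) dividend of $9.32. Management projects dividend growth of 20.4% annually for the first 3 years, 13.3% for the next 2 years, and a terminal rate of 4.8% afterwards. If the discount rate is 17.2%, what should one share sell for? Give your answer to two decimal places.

Three-stage DDM. Project D₁…D_5; terminal Gordon value at t=5 with g = 0.048; discount at r = 0.172.
D_1 = 11.2213
D_2 = 13.5104
D_3 = 16.2665
D_4 = 18.4300
D_5 = 20.8812
TV_5 = 21.8835/(0.172−0.048) = 176.4797
P₀ = Σ Dₜ/(1+r)ᵗ + TV_5/(1+r)^5 = 128.5361

$128.54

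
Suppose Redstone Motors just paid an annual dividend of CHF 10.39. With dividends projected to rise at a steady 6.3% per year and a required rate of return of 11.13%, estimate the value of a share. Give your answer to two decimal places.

Gordon growth model: P₀ = D₁/(r − g). D₁ = 10.39 × (1 + 0.063) = 11.0446.
P₀ = 11.0446 / (0.1113 − 0.063) = 11.0446 / 0.0483 = 228.6660

CHF 228.67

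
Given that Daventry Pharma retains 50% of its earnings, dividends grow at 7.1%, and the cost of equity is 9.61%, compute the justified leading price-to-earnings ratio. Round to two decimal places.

Payout ratio b = 1 − 0.50 = 0.50.
Justified leading P/E = b/(r−g) = 0.50/(0.0961−0.071) = 19.9203

19.92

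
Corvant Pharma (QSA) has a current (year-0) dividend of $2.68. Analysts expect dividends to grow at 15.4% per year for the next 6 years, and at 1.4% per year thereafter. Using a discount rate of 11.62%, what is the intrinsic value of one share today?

Two-stage DDM. Project D₁…D_6 at 0.154, terminal growth 0.014, discount at r = 0.1162.
D_1 = 3.0927
D_2 = 3.5690
D_3 = 4.1186
D_4 = 4.7529
D_5 = 5.4848
D_6 = 6.3295
Terminal value at t=6: TV = D_7/(r−g) = 6.4181/(0.1162−0.014) = 62.7996
P₀ = 3.0927/(1+0.1162)^1 + 3.5690/(1+0.1162)^2 + 4.1186/(1+0.1162)^3 + 4.7529/(1+0.1162)^4 + 5.4848/(1+0.1162)^5 + 6.3295/(1+0.1162)^6 + 62.7996/(1+0.1162)^6 = 50.5689

$50.57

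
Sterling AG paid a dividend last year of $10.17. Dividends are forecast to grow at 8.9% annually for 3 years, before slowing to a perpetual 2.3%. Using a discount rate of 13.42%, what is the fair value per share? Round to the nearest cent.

$110.96

Two-stage DDM. Project D₁…D_3 at 0.089, terminal growth 0.023, discount at r = 0.1342.
D_1 = 11.0751
D_2 = 12.0608
D_3 = 13.1342
Terminal value at t=3: TV = D_4/(r−g) = 13.4363/(0.1342−0.023) = 120.8302
P₀ = 11.0751/(1+0.1342)^1 + 12.0608/(1+0.1342)^2 + 13.1342/(1+0.1342)^3 + 120.8302/(1+0.1342)^3 = 110.9567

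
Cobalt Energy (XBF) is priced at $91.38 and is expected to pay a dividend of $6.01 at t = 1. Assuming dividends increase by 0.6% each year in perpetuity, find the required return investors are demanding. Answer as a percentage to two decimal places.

7.18%

Rearranging the constant-growth DDM: r = D₁/P₀ + g.
r = 6.0100 / 91.38 + 0.006 = 0.06577 + 0.006 = 0.07177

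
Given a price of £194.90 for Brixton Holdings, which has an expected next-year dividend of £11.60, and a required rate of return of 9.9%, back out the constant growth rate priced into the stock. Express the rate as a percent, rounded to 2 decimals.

From P₀ = D₁/(r − g), the implied growth is g = r − D₁/P₀.
g = 0.099 − 11.60/194.90 = 0.099 − 0.05952 = 0.03948

3.95%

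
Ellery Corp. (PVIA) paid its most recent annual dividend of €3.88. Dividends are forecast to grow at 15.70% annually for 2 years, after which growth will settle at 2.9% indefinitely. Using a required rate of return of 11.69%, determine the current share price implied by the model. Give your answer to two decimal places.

€56.92

Two-stage DDM. Project D₁…D_2 at 0.157, terminal growth 0.029, discount at r = 0.1169.
D_1 = 4.4892
D_2 = 5.1940
Terminal value at t=2: TV = D_3/(r−g) = 5.3446/(0.1169−0.029) = 60.8030
P₀ = 4.4892/(1+0.1169)^1 + 5.1940/(1+0.1169)^2 + 60.8030/(1+0.1169)^2 = 56.9241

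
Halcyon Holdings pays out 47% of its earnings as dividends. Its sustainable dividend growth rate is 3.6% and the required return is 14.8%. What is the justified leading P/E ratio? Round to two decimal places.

4.20

Justified leading P/E = b/(r−g) = 0.47/(0.148−0.036) = 4.1964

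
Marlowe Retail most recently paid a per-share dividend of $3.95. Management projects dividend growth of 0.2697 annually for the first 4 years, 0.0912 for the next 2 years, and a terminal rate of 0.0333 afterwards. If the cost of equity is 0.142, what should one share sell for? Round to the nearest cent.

$84.40

Three-stage DDM. Project D₁…D_6; terminal Gordon value at t=6 with g = 0.0333; discount at r = 0.142.
D_1 = 5.0153
D_2 = 6.3679
D_3 = 8.0854
D_4 = 10.2660
D_5 = 11.2023
D_6 = 12.2239
TV_6 = 12.6310/(0.142−0.0333) = 116.2003
P₀ = Σ Dₜ/(1+r)ᵗ + TV_6/(1+r)^6 = 84.4026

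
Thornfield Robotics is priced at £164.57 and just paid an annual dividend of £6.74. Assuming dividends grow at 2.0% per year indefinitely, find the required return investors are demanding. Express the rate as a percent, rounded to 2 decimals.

6.18%

Rearranging the constant-growth DDM: r = D₁/P₀ + g.
D₁ = 6.74 × (1 + 0.02) = 6.8748.
r = 6.8748 / 164.57 + 0.02 = 0.04177 + 0.02 = 0.06177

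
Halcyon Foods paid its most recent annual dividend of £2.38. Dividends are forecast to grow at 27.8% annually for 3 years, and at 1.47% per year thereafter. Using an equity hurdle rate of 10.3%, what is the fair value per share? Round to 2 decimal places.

Two-stage DDM. Project D₁…D_3 at 0.278, terminal growth 0.0147, discount at r = 0.103.
D_1 = 3.0416
D_2 = 3.8872
D_3 = 4.9679
Terminal value at t=3: TV = D_4/(r−g) = 5.0409/(0.103−0.0147) = 57.0882
P₀ = 3.0416/(1+0.103)^1 + 3.8872/(1+0.103)^2 + 4.9679/(1+0.103)^3 + 57.0882/(1+0.103)^3 = 52.1970

£52.20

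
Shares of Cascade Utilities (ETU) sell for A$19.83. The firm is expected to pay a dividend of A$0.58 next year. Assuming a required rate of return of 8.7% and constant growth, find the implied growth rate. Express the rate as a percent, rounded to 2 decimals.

From P₀ = D₁/(r − g), the implied growth is g = r − D₁/P₀.
g = 0.087 − 0.58/19.83 = 0.087 − 0.02925 = 0.05775

5.78%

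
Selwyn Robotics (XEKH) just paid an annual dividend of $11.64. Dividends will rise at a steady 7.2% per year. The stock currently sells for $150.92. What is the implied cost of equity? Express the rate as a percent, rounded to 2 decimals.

15.47%

Rearranging the constant-growth DDM: r = D₁/P₀ + g.
D₁ = 11.64 × (1 + 0.072) = 12.4781.
r = 12.4781 / 150.92 + 0.072 = 0.08268 + 0.072 = 0.15468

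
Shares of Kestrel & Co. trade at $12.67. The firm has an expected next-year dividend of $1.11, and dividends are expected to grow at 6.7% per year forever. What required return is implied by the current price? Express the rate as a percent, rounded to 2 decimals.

Rearranging the constant-growth DDM: r = D₁/P₀ + g.
r = 1.1100 / 12.67 + 0.067 = 0.08761 + 0.067 = 0.15461

15.46%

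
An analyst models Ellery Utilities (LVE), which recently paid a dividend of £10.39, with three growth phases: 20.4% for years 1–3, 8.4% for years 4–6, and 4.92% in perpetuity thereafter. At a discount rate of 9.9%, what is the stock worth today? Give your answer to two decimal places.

Three-stage DDM. Project D₁…D_6; terminal Gordon value at t=6 with g = 0.0492; discount at r = 0.099.
D_1 = 12.5096
D_2 = 15.0615
D_3 = 18.1341
D_4 = 19.6573
D_5 = 21.3085
D_6 = 23.0985
TV_6 = 24.2349/(0.099−0.0492) = 486.6445
P₀ = Σ Dₜ/(1+r)ᵗ + TV_6/(1+r)^6 = 353.5919

£353.59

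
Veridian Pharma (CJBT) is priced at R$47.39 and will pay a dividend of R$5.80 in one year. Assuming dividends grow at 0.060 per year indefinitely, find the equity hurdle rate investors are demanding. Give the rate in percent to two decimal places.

18.24%

Rearranging the constant-growth DDM: r = D₁/P₀ + g.
r = 5.8000 / 47.39 + 0.06 = 0.12239 + 0.06 = 0.18239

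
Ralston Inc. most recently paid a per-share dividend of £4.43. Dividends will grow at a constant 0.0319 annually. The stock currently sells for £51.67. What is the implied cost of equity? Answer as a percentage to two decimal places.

Rearranging the constant-growth DDM: r = D₁/P₀ + g.
D₁ = 4.43 × (1 + 0.0319) = 4.5713.
r = 4.5713 / 51.67 + 0.0319 = 0.08847 + 0.0319 = 0.12037

12.04%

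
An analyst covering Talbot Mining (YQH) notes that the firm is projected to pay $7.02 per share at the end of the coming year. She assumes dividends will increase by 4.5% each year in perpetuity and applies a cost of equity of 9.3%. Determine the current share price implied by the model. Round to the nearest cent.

Gordon growth model: P₀ = D₁/(r − g), with D₁ = 7.02 given directly.
P₀ = 7.0200 / (0.093 − 0.045) = 7.0200 / 0.048 = 146.2500

$146.25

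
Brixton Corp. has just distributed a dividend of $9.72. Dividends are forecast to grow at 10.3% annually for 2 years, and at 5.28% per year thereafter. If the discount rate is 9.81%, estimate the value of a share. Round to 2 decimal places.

$247.49

Two-stage DDM. Project D₁…D_2 at 0.103, terminal growth 0.0528, discount at r = 0.0981.
D_1 = 10.7212
D_2 = 11.8254
Terminal value at t=2: TV = D_3/(r−g) = 12.4498/(0.0981−0.0528) = 274.8305
P₀ = 10.7212/(1+0.0981)^1 + 11.8254/(1+0.0981)^2 + 274.8305/(1+0.0981)^2 = 247.4897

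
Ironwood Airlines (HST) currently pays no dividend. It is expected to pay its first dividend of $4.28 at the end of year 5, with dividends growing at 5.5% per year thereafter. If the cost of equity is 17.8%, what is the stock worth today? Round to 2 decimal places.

Deferred-dividend DDM. At t=4 the remaining stream is a growing perpetuity with first payment D_5 = 4.28.
V_4 = D_5/(r−g) = 4.28/(0.178−0.055) = 34.7967
P₀ = V_4/(1+r)^4 = 34.7967/(1+0.178)^4 = 18.0700

$18.07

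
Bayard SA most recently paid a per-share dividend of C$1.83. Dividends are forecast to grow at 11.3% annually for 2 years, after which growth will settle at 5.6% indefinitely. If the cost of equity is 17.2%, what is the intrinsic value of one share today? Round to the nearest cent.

Two-stage DDM. Project D₁…D_2 at 0.113, terminal growth 0.056, discount at r = 0.172.
D_1 = 2.0368
D_2 = 2.2669
Terminal value at t=2: TV = D_3/(r−g) = 2.3939/(0.172−0.056) = 20.6370
P₀ = 2.0368/(1+0.172)^1 + 2.2669/(1+0.172)^2 + 20.6370/(1+0.172)^2 = 18.4125

C$18.41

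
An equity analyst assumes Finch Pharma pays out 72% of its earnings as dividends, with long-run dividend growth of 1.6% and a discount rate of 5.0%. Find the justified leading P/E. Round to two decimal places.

21.18

Justified leading P/E = b/(r−g) = 0.72/(0.05−0.016) = 21.1765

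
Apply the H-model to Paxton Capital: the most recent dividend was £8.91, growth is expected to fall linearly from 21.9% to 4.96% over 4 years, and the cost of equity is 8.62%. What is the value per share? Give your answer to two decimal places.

£338.00

H-model: P₀ = D₀[(1+g_L) + H(g_S−g_L)]/(r−g_L), with H = 4/2 = 2.
P₀ = 8.91 × [(1+0.0496) + 2×(0.219−0.0496)] / (0.0862−0.0496)
   = 8.91 × 1.3884 / 0.0366 = 337.9957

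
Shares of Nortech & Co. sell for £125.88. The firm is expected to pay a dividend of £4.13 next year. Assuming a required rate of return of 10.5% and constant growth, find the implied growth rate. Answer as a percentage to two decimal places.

7.22%

From P₀ = D₁/(r − g), the implied growth is g = r − D₁/P₀.
g = 0.105 − 4.13/125.88 = 0.105 − 0.03281 = 0.07219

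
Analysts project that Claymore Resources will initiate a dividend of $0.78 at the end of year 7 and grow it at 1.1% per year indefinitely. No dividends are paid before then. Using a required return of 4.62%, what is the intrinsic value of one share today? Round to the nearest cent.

Deferred-dividend DDM. At t=6 the remaining stream is a growing perpetuity with first payment D_7 = 0.78.
V_6 = D_7/(r−g) = 0.78/(0.0462−0.011) = 22.1591
P₀ = V_6/(1+r)^6 = 22.1591/(1+0.0462)^6 = 16.8991

$16.90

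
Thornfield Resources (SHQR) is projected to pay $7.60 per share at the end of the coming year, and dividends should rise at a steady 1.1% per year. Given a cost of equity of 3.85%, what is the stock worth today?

$276.36

Gordon growth model: P₀ = D₁/(r − g), with D₁ = 7.60 given directly.
P₀ = 7.6000 / (0.0385 − 0.011) = 7.6000 / 0.0275 = 276.3636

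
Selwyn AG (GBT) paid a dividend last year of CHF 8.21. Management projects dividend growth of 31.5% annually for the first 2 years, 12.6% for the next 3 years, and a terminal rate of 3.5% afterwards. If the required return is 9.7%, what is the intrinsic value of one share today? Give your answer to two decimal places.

CHF 271.91

Three-stage DDM. Project D₁…D_5; terminal Gordon value at t=5 with g = 0.035; discount at r = 0.097.
D_1 = 10.7962
D_2 = 14.1969
D_3 = 15.9858
D_4 = 18.0000
D_5 = 20.2680
TV_5 = 20.9773/(0.097−0.035) = 338.3440
P₀ = Σ Dₜ/(1+r)ᵗ + TV_5/(1+r)^5 = 271.9084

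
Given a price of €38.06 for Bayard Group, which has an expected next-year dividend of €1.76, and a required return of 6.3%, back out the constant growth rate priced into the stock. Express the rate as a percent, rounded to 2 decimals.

1.68%

From P₀ = D₁/(r − g), the implied growth is g = r − D₁/P₀.
g = 0.063 − 1.76/38.06 = 0.063 − 0.04624 = 0.01676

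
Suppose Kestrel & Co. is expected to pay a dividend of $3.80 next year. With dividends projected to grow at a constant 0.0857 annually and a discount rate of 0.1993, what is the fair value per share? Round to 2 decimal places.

$33.45

Gordon growth model: P₀ = D₁/(r − g), with D₁ = 3.80 given directly.
P₀ = 3.8000 / (0.1993 − 0.0857) = 3.8000 / 0.1136 = 33.4507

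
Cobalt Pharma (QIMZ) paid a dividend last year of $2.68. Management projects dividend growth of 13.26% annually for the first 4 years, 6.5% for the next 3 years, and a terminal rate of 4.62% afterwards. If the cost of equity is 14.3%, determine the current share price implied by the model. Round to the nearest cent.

$39.81

Three-stage DDM. Project D₁…D_7; terminal Gordon value at t=7 with g = 0.0462; discount at r = 0.143.
D_1 = 3.0354
D_2 = 3.4379
D_3 = 3.8937
D_4 = 4.4100
D_5 = 4.6967
D_6 = 5.0020
D_7 = 5.3271
TV_7 = 5.5732/(0.143−0.0462) = 57.5744
P₀ = Σ Dₜ/(1+r)ᵗ + TV_7/(1+r)^7 = 39.8085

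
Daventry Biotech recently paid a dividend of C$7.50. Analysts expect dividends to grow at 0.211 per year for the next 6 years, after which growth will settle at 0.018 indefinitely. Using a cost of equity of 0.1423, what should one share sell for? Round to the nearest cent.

C$142.68

Two-stage DDM. Project D₁…D_6 at 0.211, terminal growth 0.018, discount at r = 0.1423.
D_1 = 9.0825
D_2 = 10.9989
D_3 = 13.3197
D_4 = 16.1301
D_5 = 19.5336
D_6 = 23.6552
Terminal value at t=6: TV = D_7/(r−g) = 24.0810/(0.1423−0.018) = 193.7326
P₀ = 9.0825/(1+0.1423)^1 + 10.9989/(1+0.1423)^2 + 13.3197/(1+0.1423)^3 + 16.1301/(1+0.1423)^4 + 19.5336/(1+0.1423)^5 + 23.6552/(1+0.1423)^6 + 193.7326/(1+0.1423)^6 = 142.6821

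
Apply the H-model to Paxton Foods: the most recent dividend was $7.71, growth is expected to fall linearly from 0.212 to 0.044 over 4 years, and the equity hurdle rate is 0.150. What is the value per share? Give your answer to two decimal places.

$100.38

H-model: P₀ = D₀[(1+g_L) + H(g_S−g_L)]/(r−g_L), with H = 4/2 = 2.
P₀ = 7.71 × [(1+0.044) + 2×(0.212−0.044)] / (0.15−0.044)
   = 7.71 × 1.3800 / 0.106 = 100.3755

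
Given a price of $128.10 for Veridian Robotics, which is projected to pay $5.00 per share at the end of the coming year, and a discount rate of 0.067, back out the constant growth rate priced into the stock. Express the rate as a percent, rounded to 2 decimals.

2.80%

From P₀ = D₁/(r − g), the implied growth is g = r − D₁/P₀.
g = 0.067 − 5.00/128.10 = 0.067 − 0.03903 = 0.02797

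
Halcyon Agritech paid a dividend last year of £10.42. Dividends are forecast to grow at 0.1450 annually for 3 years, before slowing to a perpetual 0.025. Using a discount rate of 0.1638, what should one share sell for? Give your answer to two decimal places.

£103.54

Two-stage DDM. Project D₁…D_3 at 0.145, terminal growth 0.025, discount at r = 0.1638.
D_1 = 11.9309
D_2 = 13.6609
D_3 = 15.6417
Terminal value at t=3: TV = D_4/(r−g) = 16.0328/(0.1638−0.025) = 115.5097
P₀ = 11.9309/(1+0.1638)^1 + 13.6609/(1+0.1638)^2 + 15.6417/(1+0.1638)^3 + 115.5097/(1+0.1638)^3 = 103.5406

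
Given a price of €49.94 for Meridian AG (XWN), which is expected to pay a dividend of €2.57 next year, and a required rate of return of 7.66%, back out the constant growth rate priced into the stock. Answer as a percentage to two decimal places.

From P₀ = D₁/(r − g), the implied growth is g = r − D₁/P₀.
g = 0.0766 − 2.57/49.94 = 0.0766 − 0.05146 = 0.02514

2.51%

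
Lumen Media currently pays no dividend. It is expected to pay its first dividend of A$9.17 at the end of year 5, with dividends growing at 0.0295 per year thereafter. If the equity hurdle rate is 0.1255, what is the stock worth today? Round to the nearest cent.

Deferred-dividend DDM. At t=4 the remaining stream is a growing perpetuity with first payment D_5 = 9.17.
V_4 = D_5/(r−g) = 9.17/(0.1255−0.0295) = 95.5208
P₀ = V_4/(1+r)^4 = 95.5208/(1+0.1255)^4 = 59.5273

A$59.53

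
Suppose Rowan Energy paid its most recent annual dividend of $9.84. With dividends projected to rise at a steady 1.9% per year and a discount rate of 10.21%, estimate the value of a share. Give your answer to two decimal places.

$120.66

Gordon growth model: P₀ = D₁/(r − g). D₁ = 9.84 × (1 + 0.019) = 10.0270.
P₀ = 10.0270 / (0.1021 − 0.019) = 10.0270 / 0.0831 = 120.6614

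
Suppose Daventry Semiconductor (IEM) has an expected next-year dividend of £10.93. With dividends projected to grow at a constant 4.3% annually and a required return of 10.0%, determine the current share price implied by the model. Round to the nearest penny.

Gordon growth model: P₀ = D₁/(r − g), with D₁ = 10.93 given directly.
P₀ = 10.9300 / (0.1 − 0.043) = 10.9300 / 0.057 = 191.7544

£191.75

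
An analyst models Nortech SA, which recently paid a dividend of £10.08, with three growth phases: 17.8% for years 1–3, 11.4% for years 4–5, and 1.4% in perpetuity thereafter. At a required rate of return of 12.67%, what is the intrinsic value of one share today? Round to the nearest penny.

£157.06

Three-stage DDM. Project D₁…D_5; terminal Gordon value at t=5 with g = 0.014; discount at r = 0.1267.
D_1 = 11.8742
D_2 = 13.9879
D_3 = 16.4777
D_4 = 18.3561
D_5 = 20.4488
TV_5 = 20.7350/(0.1267−0.014) = 183.9843
P₀ = Σ Dₜ/(1+r)ᵗ + TV_5/(1+r)^5 = 157.0615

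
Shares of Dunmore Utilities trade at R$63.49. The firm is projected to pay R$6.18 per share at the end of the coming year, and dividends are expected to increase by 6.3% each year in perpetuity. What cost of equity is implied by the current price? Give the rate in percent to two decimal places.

16.03%

Rearranging the constant-growth DDM: r = D₁/P₀ + g.
r = 6.1800 / 63.49 + 0.063 = 0.09734 + 0.063 = 0.16034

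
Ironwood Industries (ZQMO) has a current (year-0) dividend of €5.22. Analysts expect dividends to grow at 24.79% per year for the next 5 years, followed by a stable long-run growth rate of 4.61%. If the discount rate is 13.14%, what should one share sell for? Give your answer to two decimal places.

€139.86

Two-stage DDM. Project D₁…D_5 at 0.2479, terminal growth 0.0461, discount at r = 0.1314.
D_1 = 6.5140
D_2 = 8.1289
D_3 = 10.1440
D_4 = 12.6587
D_5 = 15.7968
Terminal value at t=5: TV = D_6/(r−g) = 16.5250/(0.1314−0.0461) = 193.7285
P₀ = 6.5140/(1+0.1314)^1 + 8.1289/(1+0.1314)^2 + 10.1440/(1+0.1314)^3 + 12.6587/(1+0.1314)^4 + 15.7968/(1+0.1314)^5 + 193.7285/(1+0.1314)^5 = 139.8577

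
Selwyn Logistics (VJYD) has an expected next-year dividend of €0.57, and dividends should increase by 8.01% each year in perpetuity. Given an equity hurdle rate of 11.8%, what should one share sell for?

€15.04

Gordon growth model: P₀ = D₁/(r − g), with D₁ = 0.57 given directly.
P₀ = 0.5700 / (0.118 − 0.0801) = 0.5700 / 0.0379 = 15.0396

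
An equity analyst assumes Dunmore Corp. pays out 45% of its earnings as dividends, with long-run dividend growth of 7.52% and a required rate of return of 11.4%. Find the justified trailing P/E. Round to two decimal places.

12.47

Justified trailing P/E = b(1+g)/(r−g) = 0.45×(1+0.0752)/(0.114−0.0752) = 12.4701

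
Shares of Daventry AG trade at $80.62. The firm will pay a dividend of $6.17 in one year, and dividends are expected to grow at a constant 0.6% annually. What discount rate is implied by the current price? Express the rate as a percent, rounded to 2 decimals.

Rearranging the constant-growth DDM: r = D₁/P₀ + g.
r = 6.1700 / 80.62 + 0.006 = 0.07653 + 0.006 = 0.08253

8.25%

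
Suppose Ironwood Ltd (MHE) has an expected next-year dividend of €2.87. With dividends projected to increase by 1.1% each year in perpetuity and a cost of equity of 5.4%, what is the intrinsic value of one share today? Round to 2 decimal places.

€66.74

Gordon growth model: P₀ = D₁/(r − g), with D₁ = 2.87 given directly.
P₀ = 2.8700 / (0.054 − 0.011) = 2.8700 / 0.043 = 66.7442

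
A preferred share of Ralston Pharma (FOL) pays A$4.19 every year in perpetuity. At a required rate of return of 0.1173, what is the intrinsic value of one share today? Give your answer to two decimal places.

Zero-growth DDM (perpetuity): P₀ = D/r = 4.19 / 0.1173 = 35.7204

A$35.72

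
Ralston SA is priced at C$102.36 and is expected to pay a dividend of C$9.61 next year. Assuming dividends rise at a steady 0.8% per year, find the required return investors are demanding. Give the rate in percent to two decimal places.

Rearranging the constant-growth DDM: r = D₁/P₀ + g.
r = 9.6100 / 102.36 + 0.008 = 0.09388 + 0.008 = 0.10188

10.19%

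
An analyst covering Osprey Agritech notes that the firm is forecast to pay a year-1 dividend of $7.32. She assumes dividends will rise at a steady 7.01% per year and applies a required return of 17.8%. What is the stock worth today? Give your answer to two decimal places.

$67.84

Gordon growth model: P₀ = D₁/(r − g), with D₁ = 7.32 given directly.
P₀ = 7.3200 / (0.178 − 0.0701) = 7.3200 / 0.1079 = 67.8406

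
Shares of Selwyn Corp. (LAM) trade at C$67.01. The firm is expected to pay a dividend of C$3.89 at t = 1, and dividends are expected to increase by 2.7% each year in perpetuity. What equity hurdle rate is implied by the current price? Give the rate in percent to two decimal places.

Rearranging the constant-growth DDM: r = D₁/P₀ + g.
r = 3.8900 / 67.01 + 0.027 = 0.05805 + 0.027 = 0.08505

8.51%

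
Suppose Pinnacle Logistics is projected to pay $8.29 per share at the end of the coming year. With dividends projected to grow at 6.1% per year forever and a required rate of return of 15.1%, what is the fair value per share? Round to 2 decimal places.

Gordon growth model: P₀ = D₁/(r − g), with D₁ = 8.29 given directly.
P₀ = 8.2900 / (0.151 − 0.061) = 8.2900 / 0.09 = 92.1111

$92.11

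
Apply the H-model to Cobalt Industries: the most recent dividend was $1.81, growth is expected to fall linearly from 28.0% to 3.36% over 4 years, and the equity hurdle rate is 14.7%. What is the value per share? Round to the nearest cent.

H-model: P₀ = D₀[(1+g_L) + H(g_S−g_L)]/(r−g_L), with H = 4/2 = 2.
P₀ = 1.81 × [(1+0.0336) + 2×(0.28−0.0336)] / (0.147−0.0336)
   = 1.81 × 1.5264 / 0.1134 = 24.3632

$24.36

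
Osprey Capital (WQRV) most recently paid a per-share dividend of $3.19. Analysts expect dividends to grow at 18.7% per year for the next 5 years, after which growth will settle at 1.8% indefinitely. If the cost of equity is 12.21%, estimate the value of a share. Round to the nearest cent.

$60.26

Two-stage DDM. Project D₁…D_5 at 0.187, terminal growth 0.018, discount at r = 0.1221.
D_1 = 3.7865
D_2 = 4.4946
D_3 = 5.3351
D_4 = 6.3328
D_5 = 7.5170
Terminal value at t=5: TV = D_6/(r−g) = 7.6523/(0.1221−0.018) = 73.5091
P₀ = 3.7865/(1+0.1221)^1 + 4.4946/(1+0.1221)^2 + 5.3351/(1+0.1221)^3 + 6.3328/(1+0.1221)^4 + 7.5170/(1+0.1221)^5 + 73.5091/(1+0.1221)^5 = 60.2627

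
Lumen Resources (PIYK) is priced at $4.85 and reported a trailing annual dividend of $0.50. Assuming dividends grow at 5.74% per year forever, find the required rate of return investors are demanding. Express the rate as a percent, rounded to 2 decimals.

16.64%

Rearranging the constant-growth DDM: r = D₁/P₀ + g.
D₁ = 0.50 × (1 + 0.0574) = 0.5287.
r = 0.5287 / 4.85 + 0.0574 = 0.10901 + 0.0574 = 0.16641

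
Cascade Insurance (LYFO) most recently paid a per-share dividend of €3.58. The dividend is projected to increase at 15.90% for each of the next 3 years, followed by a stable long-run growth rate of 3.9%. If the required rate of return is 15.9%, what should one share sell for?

Two-stage DDM. Project D₁…D_3 at 0.159, terminal growth 0.039, discount at r = 0.159.
D_1 = 4.1492
D_2 = 4.8089
D_3 = 5.5736
Terminal value at t=3: TV = D_4/(r−g) = 5.7909/(0.159−0.039) = 48.2578
P₀ = 4.1492/(1+0.159)^1 + 4.8089/(1+0.159)^2 + 5.5736/(1+0.159)^3 + 48.2578/(1+0.159)^3 = 41.7368

€41.74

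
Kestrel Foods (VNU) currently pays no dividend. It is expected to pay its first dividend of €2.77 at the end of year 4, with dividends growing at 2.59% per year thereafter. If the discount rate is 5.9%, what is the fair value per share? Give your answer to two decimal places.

Deferred-dividend DDM. At t=3 the remaining stream is a growing perpetuity with first payment D_4 = 2.77.
V_3 = D_4/(r−g) = 2.77/(0.059−0.0259) = 83.6858
P₀ = V_3/(1+r)^3 = 83.6858/(1+0.059)^3 = 70.4634

€70.46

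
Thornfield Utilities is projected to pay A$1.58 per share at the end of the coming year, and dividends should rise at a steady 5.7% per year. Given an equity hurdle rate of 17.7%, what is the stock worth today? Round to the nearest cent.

A$13.17

Gordon growth model: P₀ = D₁/(r − g), with D₁ = 1.58 given directly.
P₀ = 1.5800 / (0.177 − 0.057) = 1.5800 / 0.12 = 13.1667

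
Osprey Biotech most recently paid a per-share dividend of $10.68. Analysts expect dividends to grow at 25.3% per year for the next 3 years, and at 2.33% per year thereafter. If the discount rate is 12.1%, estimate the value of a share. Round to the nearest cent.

$196.41

Two-stage DDM. Project D₁…D_3 at 0.253, terminal growth 0.0233, discount at r = 0.121.
D_1 = 13.3820
D_2 = 16.7677
D_3 = 21.0099
Terminal value at t=3: TV = D_4/(r−g) = 21.4995/(0.121−0.0233) = 220.0558
P₀ = 13.3820/(1+0.121)^1 + 16.7677/(1+0.121)^2 + 21.0099/(1+0.121)^3 + 220.0558/(1+0.121)^3 = 196.4079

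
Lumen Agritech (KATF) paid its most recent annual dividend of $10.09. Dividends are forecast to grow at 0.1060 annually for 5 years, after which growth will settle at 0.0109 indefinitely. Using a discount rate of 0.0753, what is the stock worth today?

$237.26

Two-stage DDM. Project D₁…D_5 at 0.106, terminal growth 0.0109, discount at r = 0.0753.
D_1 = 11.1595
D_2 = 12.3425
D_3 = 13.6508
D_4 = 15.0977
D_5 = 16.6981
Terminal value at t=5: TV = D_6/(r−g) = 16.8801/(0.0753−0.0109) = 262.1133
P₀ = 11.1595/(1+0.0753)^1 + 12.3425/(1+0.0753)^2 + 13.6508/(1+0.0753)^3 + 15.0977/(1+0.0753)^4 + 16.6981/(1+0.0753)^5 + 262.1133/(1+0.0753)^5 = 237.2619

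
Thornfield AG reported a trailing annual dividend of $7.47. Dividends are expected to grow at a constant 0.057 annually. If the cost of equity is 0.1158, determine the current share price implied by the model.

Gordon growth model: P₀ = D₁/(r − g). D₁ = 7.47 × (1 + 0.057) = 7.8958.
P₀ = 7.8958 / (0.1158 − 0.057) = 7.8958 / 0.0588 = 134.2821

$134.28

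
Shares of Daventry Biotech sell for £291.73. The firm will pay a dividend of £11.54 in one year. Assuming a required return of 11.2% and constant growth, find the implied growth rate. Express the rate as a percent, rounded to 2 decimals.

From P₀ = D₁/(r − g), the implied growth is g = r − D₁/P₀.
g = 0.112 − 11.54/291.73 = 0.112 − 0.03956 = 0.07244

7.24%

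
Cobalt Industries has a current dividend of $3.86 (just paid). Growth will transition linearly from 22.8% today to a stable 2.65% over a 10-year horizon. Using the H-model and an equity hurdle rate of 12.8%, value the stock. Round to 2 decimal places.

$77.35

H-model: P₀ = D₀[(1+g_L) + H(g_S−g_L)]/(r−g_L), with H = 10/2 = 5.
P₀ = 3.86 × [(1+0.0265) + 5×(0.228−0.0265)] / (0.128−0.0265)
   = 3.86 × 2.0340 / 0.1015 = 77.3521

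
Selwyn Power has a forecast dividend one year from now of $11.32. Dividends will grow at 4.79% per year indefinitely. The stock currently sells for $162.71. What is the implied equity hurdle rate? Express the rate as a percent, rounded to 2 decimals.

11.75%

Rearranging the constant-growth DDM: r = D₁/P₀ + g.
r = 11.3200 / 162.71 + 0.0479 = 0.06957 + 0.0479 = 0.11747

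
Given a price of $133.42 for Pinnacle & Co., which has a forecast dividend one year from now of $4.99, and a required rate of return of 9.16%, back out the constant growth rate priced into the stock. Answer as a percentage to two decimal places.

From P₀ = D₁/(r − g), the implied growth is g = r − D₁/P₀.
g = 0.0916 − 4.99/133.42 = 0.0916 − 0.03740 = 0.05420

5.42%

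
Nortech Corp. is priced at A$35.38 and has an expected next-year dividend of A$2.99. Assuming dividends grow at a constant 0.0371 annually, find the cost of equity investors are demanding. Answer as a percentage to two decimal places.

12.16%

Rearranging the constant-growth DDM: r = D₁/P₀ + g.
r = 2.9900 / 35.38 + 0.0371 = 0.08451 + 0.0371 = 0.12161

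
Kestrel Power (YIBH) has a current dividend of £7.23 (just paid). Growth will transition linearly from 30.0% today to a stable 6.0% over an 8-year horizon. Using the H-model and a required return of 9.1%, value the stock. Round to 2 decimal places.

£471.12

H-model: P₀ = D₀[(1+g_L) + H(g_S−g_L)]/(r−g_L), with H = 8/2 = 4.
P₀ = 7.23 × [(1+0.06) + 4×(0.3−0.06)] / (0.091−0.06)
   = 7.23 × 2.0200 / 0.031 = 471.1161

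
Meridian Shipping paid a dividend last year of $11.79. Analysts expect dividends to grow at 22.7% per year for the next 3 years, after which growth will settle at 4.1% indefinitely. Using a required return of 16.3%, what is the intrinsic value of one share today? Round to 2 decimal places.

Two-stage DDM. Project D₁…D_3 at 0.227, terminal growth 0.041, discount at r = 0.163.
D_1 = 14.4663
D_2 = 17.7502
D_3 = 21.7795
Terminal value at t=3: TV = D_4/(r−g) = 22.6724/(0.163−0.041) = 185.8397
P₀ = 14.4663/(1+0.163)^1 + 17.7502/(1+0.163)^2 + 21.7795/(1+0.163)^3 + 185.8397/(1+0.163)^3 = 157.5482

$157.55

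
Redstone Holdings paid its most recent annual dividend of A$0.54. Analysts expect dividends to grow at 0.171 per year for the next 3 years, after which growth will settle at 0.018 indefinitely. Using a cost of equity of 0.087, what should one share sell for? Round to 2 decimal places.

A$11.84

Two-stage DDM. Project D₁…D_3 at 0.171, terminal growth 0.018, discount at r = 0.087.
D_1 = 0.6323
D_2 = 0.7405
D_3 = 0.8671
Terminal value at t=3: TV = D_4/(r−g) = 0.8827/(0.087−0.018) = 12.7927
P₀ = 0.6323/(1+0.087)^1 + 0.7405/(1+0.087)^2 + 0.8671/(1+0.087)^3 + 12.7927/(1+0.087)^3 = 11.8439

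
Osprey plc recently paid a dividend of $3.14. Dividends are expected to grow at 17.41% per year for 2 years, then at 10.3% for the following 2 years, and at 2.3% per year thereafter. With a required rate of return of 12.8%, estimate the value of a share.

Three-stage DDM. Project D₁…D_4; terminal Gordon value at t=4 with g = 0.023; discount at r = 0.128.
D_1 = 3.6867
D_2 = 4.3285
D_3 = 4.7744
D_4 = 5.2661
TV_4 = 5.3872/(0.128−0.023) = 51.3071
P₀ = Σ Dₜ/(1+r)ᵗ + TV_4/(1+r)^4 = 44.9409

$44.94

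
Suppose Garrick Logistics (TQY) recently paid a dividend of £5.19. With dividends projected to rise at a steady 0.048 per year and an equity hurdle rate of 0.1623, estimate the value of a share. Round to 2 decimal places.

Gordon growth model: P₀ = D₁/(r − g). D₁ = 5.19 × (1 + 0.048) = 5.4391.
P₀ = 5.4391 / (0.1623 − 0.048) = 5.4391 / 0.1143 = 47.5864

£47.59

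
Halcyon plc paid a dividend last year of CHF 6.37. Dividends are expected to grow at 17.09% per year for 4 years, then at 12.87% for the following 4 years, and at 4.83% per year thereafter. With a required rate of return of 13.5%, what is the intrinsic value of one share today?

CHF 141.34

Three-stage DDM. Project D₁…D_8; terminal Gordon value at t=8 with g = 0.0483; discount at r = 0.135.
D_1 = 7.4586
D_2 = 8.7333
D_3 = 10.2258
D_4 = 11.9734
D_5 = 13.5144
D_6 = 15.2537
D_7 = 17.2169
D_8 = 19.4327
TV_8 = 20.3713/(0.135−0.0483) = 234.9629
P₀ = Σ Dₜ/(1+r)ᵗ + TV_8/(1+r)^8 = 141.3376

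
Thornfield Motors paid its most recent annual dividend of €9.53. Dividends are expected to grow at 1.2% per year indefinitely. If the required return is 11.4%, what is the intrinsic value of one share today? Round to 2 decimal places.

Gordon growth model: P₀ = D₁/(r − g). D₁ = 9.53 × (1 + 0.012) = 9.6444.
P₀ = 9.6444 / (0.114 − 0.012) = 9.6444 / 0.102 = 94.5525

€94.55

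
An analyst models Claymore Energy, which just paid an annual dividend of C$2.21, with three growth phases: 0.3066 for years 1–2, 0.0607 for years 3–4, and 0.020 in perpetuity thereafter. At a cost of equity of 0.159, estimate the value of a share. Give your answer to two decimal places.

Three-stage DDM. Project D₁…D_4; terminal Gordon value at t=4 with g = 0.02; discount at r = 0.159.
D_1 = 2.8876
D_2 = 3.7729
D_3 = 4.0019
D_4 = 4.2449
TV_4 = 4.3298/(0.159−0.02) = 31.1493
P₀ = Σ Dₜ/(1+r)ᵗ + TV_4/(1+r)^4 = 27.4861

C$27.49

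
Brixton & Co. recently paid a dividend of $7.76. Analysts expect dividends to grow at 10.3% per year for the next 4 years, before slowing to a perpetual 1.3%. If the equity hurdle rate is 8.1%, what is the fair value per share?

Two-stage DDM. Project D₁…D_4 at 0.103, terminal growth 0.013, discount at r = 0.081.
D_1 = 8.5593
D_2 = 9.4409
D_3 = 10.4133
D_4 = 11.4859
Terminal value at t=4: TV = D_5/(r−g) = 11.6352/(0.081−0.013) = 171.1056
P₀ = 8.5593/(1+0.081)^1 + 9.4409/(1+0.081)^2 + 10.4133/(1+0.081)^3 + 11.4859/(1+0.081)^4 + 171.1056/(1+0.081)^4 = 157.9548

$157.95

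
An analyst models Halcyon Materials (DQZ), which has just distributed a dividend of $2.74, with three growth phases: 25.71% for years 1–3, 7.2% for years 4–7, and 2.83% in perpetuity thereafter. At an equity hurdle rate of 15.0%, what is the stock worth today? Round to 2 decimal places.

Three-stage DDM. Project D₁…D_7; terminal Gordon value at t=7 with g = 0.0283; discount at r = 0.15.
D_1 = 3.4445
D_2 = 4.3300
D_3 = 5.4433
D_4 = 5.8352
D_5 = 6.2553
D_6 = 6.7057
D_7 = 7.1885
TV_7 = 7.3919/(0.15−0.0283) = 60.7391
P₀ = Σ Dₜ/(1+r)ᵗ + TV_7/(1+r)^7 = 44.7302

$44.73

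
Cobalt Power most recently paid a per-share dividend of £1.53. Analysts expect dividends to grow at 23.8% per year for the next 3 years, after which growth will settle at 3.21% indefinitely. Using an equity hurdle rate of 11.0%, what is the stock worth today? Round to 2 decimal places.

£33.86

Two-stage DDM. Project D₁…D_3 at 0.238, terminal growth 0.0321, discount at r = 0.11.
D_1 = 1.8941
D_2 = 2.3449
D_3 = 2.9030
Terminal value at t=3: TV = D_4/(r−g) = 2.9962/(0.11−0.0321) = 38.4625
P₀ = 1.8941/(1+0.11)^1 + 2.3449/(1+0.11)^2 + 2.9030/(1+0.11)^3 + 38.4625/(1+0.11)^3 = 33.8558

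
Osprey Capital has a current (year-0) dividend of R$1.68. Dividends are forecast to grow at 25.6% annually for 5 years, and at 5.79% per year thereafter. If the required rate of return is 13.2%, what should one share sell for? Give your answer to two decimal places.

R$51.93

Two-stage DDM. Project D₁…D_5 at 0.256, terminal growth 0.0579, discount at r = 0.132.
D_1 = 2.1101
D_2 = 2.6503
D_3 = 3.3287
D_4 = 4.1809
D_5 = 5.2512
Terminal value at t=5: TV = D_6/(r−g) = 5.5552/(0.132−0.0579) = 74.9694
P₀ = 2.1101/(1+0.132)^1 + 2.6503/(1+0.132)^2 + 3.3287/(1+0.132)^3 + 4.1809/(1+0.132)^4 + 5.2512/(1+0.132)^5 + 74.9694/(1+0.132)^5 = 51.9304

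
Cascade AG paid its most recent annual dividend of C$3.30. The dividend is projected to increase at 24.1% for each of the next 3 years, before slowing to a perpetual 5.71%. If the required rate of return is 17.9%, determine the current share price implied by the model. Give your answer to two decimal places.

C$44.35

Two-stage DDM. Project D₁…D_3 at 0.241, terminal growth 0.0571, discount at r = 0.179.
D_1 = 4.0953
D_2 = 5.0823
D_3 = 6.3071
Terminal value at t=3: TV = D_4/(r−g) = 6.6672/(0.179−0.0571) = 54.6942
P₀ = 4.0953/(1+0.179)^1 + 5.0823/(1+0.179)^2 + 6.3071/(1+0.179)^3 + 54.6942/(1+0.179)^3 = 44.3516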